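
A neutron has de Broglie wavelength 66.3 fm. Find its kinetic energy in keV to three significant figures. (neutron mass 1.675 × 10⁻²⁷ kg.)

p = h/λ = 6.626 × 10⁻³⁴ / 6.630 × 10⁻¹⁴ = 9.994 × 10⁻²¹ kg·m/s.
KE = p²/(2m) = (9.994 × 10⁻²¹)² / (2 × 1.675 × 10⁻²⁷) = 2.981 × 10⁻¹⁴ J = 186 keV.

KE = 186 keV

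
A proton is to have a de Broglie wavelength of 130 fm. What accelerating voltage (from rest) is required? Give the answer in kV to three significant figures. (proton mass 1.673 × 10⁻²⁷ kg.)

V = 48.5 kV

p = h/λ = 6.626 × 10⁻³⁴ / 1.300 × 10⁻¹³ = 5.097 × 10⁻²¹ kg·m/s.
KE = p²/(2m) = 7.764 × 10⁻¹⁵ J.
V = KE/e = 7.764 × 10⁻¹⁵ / (1.602 × 10⁻¹⁹) = 48.5 kV.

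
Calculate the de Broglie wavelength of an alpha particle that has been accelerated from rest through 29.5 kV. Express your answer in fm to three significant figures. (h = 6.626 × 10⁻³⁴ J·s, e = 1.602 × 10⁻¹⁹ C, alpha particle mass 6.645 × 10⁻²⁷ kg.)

KE = 2eV = 2 × 1.602 × 10⁻¹⁹ × 2.950 × 10⁴ = 9.452 × 10⁻¹⁵ J.
p = √(2mKE) = √(2 × 6.645 × 10⁻²⁷ × 9.452 × 10⁻¹⁵) = 1.121 × 10⁻²⁰ kg·m/s.
λ = h/p = 6.626 × 10⁻³⁴ / 1.121 × 10⁻²⁰ = 5.91 × 10⁻¹⁴ m = 59.1 fm.

λ = 59.1 fm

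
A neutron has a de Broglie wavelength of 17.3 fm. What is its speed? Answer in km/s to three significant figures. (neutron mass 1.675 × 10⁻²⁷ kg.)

v = 2.29 × 10⁴ km/s

p = h/λ = 6.626 × 10⁻³⁴ / 1.730 × 10⁻¹⁴ = 3.830 × 10⁻²⁰ kg·m/s.
v = p/m = 3.830 × 10⁻²⁰ / 1.675 × 10⁻²⁷ = 2.29 × 10⁷ m/s = 2.29 × 10⁴ km/s.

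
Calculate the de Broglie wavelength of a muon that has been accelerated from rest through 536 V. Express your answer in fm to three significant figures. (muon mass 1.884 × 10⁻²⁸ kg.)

λ = 3680 fm

KE = eV = 1.602 × 10⁻¹⁹ × 536.0 = 8.587 × 10⁻¹⁷ J.
p = √(2mKE) = √(2 × 1.884 × 10⁻²⁸ × 8.587 × 10⁻¹⁷) = 1.799 × 10⁻²² kg·m/s.
λ = h/p = 6.626 × 10⁻³⁴ / 1.799 × 10⁻²² = 3.68 × 10⁻¹² m = 3680 fm.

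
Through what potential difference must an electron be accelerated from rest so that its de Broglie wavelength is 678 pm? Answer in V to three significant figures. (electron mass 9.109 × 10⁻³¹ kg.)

p = h/λ = 6.626 × 10⁻³⁴ / 6.780 × 10⁻¹⁰ = 9.773 × 10⁻²⁵ kg·m/s.
KE = p²/(2m) = 5.243 × 10⁻¹⁹ J.
V = KE/e = 5.243 × 10⁻¹⁹ / (1.602 × 10⁻¹⁹) = 3.27 V.

V = 3.27 V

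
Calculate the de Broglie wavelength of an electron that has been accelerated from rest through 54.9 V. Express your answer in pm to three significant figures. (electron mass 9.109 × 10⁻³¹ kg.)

KE = eV = 1.602 × 10⁻¹⁹ × 54.90 = 8.795 × 10⁻¹⁸ J.
p = √(2mKE) = √(2 × 9.109 × 10⁻³¹ × 8.795 × 10⁻¹⁸) = 4.003 × 10⁻²⁴ kg·m/s.
λ = h/p = 6.626 × 10⁻³⁴ / 4.003 × 10⁻²⁴ = 1.66 × 10⁻¹⁰ m = 166 pm.

λ = 166 pm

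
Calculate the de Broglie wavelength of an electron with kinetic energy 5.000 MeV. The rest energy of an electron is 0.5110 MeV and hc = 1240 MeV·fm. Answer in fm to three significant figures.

Total energy E = KE + m₀c² = 5.000 + 0.5110 = 5.5110 MeV.
(pc)² = E² − (m₀c²)² = (5.5110)² − (0.5110)² = 30.11 MeV², so pc = 5.487 MeV.
λ = hc/(pc) = 1240 MeV·fm / 5.487 MeV = 226 fm.

λ = 226 fm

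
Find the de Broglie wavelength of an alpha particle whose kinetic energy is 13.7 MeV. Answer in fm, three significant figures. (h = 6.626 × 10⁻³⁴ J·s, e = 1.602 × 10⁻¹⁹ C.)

KE = 13.7 MeV = 2.195 × 10⁻¹² J.
p = √(2mKE) = √(2 × 6.645 × 10⁻²⁷ × 2.195 × 10⁻¹²) = 1.708 × 10⁻¹⁹ kg·m/s.
λ = h/p = 6.626 × 10⁻³⁴ / 1.708 × 10⁻¹⁹ = 3.88 × 10⁻¹⁵ m = 3.88 fm.

λ = 3.88 fm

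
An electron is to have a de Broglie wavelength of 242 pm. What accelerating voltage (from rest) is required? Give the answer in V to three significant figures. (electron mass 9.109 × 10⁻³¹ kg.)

V = 25.7 V

p = h/λ = 6.626 × 10⁻³⁴ / 2.420 × 10⁻¹⁰ = 2.738 × 10⁻²⁴ kg·m/s.
KE = p²/(2m) = 4.115 × 10⁻¹⁸ J.
V = KE/e = 4.115 × 10⁻¹⁸ / (1.602 × 10⁻¹⁹) = 25.7 V.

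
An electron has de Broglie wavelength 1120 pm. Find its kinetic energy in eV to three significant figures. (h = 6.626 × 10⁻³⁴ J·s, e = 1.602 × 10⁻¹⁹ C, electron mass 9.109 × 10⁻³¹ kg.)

p = h/λ = 6.626 × 10⁻³⁴ / 1.120 × 10⁻⁹ = 5.916 × 10⁻²⁵ kg·m/s.
KE = p²/(2m) = (5.916 × 10⁻²⁵)² / (2 × 9.109 × 10⁻³¹) = 1.921 × 10⁻¹⁹ J = 1.20 eV.

KE = 1.20 eV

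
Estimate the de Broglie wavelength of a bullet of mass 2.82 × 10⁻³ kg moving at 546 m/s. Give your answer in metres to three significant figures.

λ = 4.30 × 10⁻³⁴ m

p = mv = 2.82 × 10⁻³ × 546 = 1.540 kg·m/s.
λ = h/p = 6.626 × 10⁻³⁴ / 1.540 = 4.30 × 10⁻³⁴ m.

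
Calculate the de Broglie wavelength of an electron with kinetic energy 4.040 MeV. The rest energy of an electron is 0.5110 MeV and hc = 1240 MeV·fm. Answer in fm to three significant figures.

λ = 274 fm

Total energy E = KE + m₀c² = 4.040 + 0.5110 = 4.5510 MeV.
(pc)² = E² − (m₀c²)² = (4.5510)² − (0.5110)² = 20.45 MeV², so pc = 4.522 MeV.
λ = hc/(pc) = 1240 MeV·fm / 4.522 MeV = 274 fm.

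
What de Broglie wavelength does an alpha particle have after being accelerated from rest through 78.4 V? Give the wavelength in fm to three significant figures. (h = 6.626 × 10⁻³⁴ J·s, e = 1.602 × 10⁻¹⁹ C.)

KE = 2eV = 2 × 1.602 × 10⁻¹⁹ × 78.40 = 2.512 × 10⁻¹⁷ J.
p = √(2mKE) = √(2 × 6.645 × 10⁻²⁷ × 2.512 × 10⁻¹⁷) = 5.778 × 10⁻²² kg·m/s.
λ = h/p = 6.626 × 10⁻³⁴ / 5.778 × 10⁻²² = 1.15 × 10⁻¹² m = 1150 fm.

λ = 1150 fm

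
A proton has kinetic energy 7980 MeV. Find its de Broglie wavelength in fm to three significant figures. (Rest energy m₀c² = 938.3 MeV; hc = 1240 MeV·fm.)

λ = 0.140 fm

Total energy E = KE + m₀c² = 7980 + 938.3 = 8918.3 MeV.
(pc)² = E² − (m₀c²)² = (8918.3)² − (938.3)² = 7.866 × 10⁷ MeV², so pc = 8869 MeV.
λ = hc/(pc) = 1240 MeV·fm / 8869 MeV = 0.140 fm.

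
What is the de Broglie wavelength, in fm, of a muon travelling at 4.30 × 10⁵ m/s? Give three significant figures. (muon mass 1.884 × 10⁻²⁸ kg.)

λ = 8180 fm

p = mv = 1.884 × 10⁻²⁸ × 4.30 × 10⁵ = 8.101 × 10⁻²³ kg·m/s.
λ = h/p = 6.626 × 10⁻³⁴ / 8.101 × 10⁻²³ = 8.18 × 10⁻¹² m = 8180 fm.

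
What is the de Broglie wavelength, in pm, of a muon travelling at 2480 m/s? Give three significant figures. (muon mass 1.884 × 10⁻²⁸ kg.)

p = mv = 1.884 × 10⁻²⁸ × 2480 = 4.672 × 10⁻²⁵ kg·m/s.
λ = h/p = 6.626 × 10⁻³⁴ / 4.672 × 10⁻²⁵ = 1.42 × 10⁻⁹ m = 1420 pm.

λ = 1420 pm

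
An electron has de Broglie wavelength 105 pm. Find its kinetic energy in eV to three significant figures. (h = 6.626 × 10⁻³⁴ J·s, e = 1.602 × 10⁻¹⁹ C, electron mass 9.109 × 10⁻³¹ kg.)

KE = 136 eV

p = h/λ = 6.626 × 10⁻³⁴ / 1.050 × 10⁻¹⁰ = 6.310 × 10⁻²⁴ kg·m/s.
KE = p²/(2m) = (6.310 × 10⁻²⁴)² / (2 × 9.109 × 10⁻³¹) = 2.186 × 10⁻¹⁷ J = 136 eV.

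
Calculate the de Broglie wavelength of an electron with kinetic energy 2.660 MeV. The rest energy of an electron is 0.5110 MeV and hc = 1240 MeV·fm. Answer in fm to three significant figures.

λ = 396 fm

Total energy E = KE + m₀c² = 2.660 + 0.5110 = 3.1710 MeV.
(pc)² = E² − (m₀c²)² = (3.1710)² − (0.5110)² = 9.794 MeV², so pc = 3.130 MeV.
λ = hc/(pc) = 1240 MeV·fm / 3.130 MeV = 396 fm.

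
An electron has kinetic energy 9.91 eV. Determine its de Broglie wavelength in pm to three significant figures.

KE = 9.91 eV = 1.588 × 10⁻¹⁸ J.
p = √(2mKE) = √(2 × 9.109 × 10⁻³¹ × 1.588 × 10⁻¹⁸) = 1.701 × 10⁻²⁴ kg·m/s.
λ = h/p = 6.626 × 10⁻³⁴ / 1.701 × 10⁻²⁴ = 3.90 × 10⁻¹⁰ m = 390 pm.

λ = 390 pm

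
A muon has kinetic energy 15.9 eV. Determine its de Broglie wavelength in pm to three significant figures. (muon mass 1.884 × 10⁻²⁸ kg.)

λ = 21.4 pm

KE = 15.9 eV = 2.547 × 10⁻¹⁸ J.
p = √(2mKE) = √(2 × 1.884 × 10⁻²⁸ × 2.547 × 10⁻¹⁸) = 3.098 × 10⁻²³ kg·m/s.
λ = h/p = 6.626 × 10⁻³⁴ / 3.098 × 10⁻²³ = 2.14 × 10⁻¹¹ m = 21.4 pm.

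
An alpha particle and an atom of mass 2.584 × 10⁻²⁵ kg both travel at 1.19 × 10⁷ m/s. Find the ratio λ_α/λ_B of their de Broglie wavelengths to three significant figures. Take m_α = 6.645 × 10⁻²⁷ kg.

At fixed v, p = mv so λ = h/(mv) ∝ 1/m.
λ_α/λ_B = m_B/m_α = 2.584 × 10⁻²⁵/6.645 × 10⁻²⁷ = 38.9.

λ_α/λ_B = 38.9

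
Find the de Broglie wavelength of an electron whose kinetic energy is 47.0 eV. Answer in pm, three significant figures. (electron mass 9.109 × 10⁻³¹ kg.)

λ = 179 pm

KE = 47.0 eV = 7.529 × 10⁻¹⁸ J.
p = √(2mKE) = √(2 × 9.109 × 10⁻³¹ × 7.529 × 10⁻¹⁸) = 3.704 × 10⁻²⁴ kg·m/s.
λ = h/p = 6.626 × 10⁻³⁴ / 3.704 × 10⁻²⁴ = 1.79 × 10⁻¹⁰ m = 179 pm.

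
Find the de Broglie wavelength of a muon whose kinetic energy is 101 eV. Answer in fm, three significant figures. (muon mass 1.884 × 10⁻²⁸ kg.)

KE = 101 eV = 1.618 × 10⁻¹⁷ J.
p = √(2mKE) = √(2 × 1.884 × 10⁻²⁸ × 1.618 × 10⁻¹⁷) = 7.808 × 10⁻²³ kg·m/s.
λ = h/p = 6.626 × 10⁻³⁴ / 7.808 × 10⁻²³ = 8.49 × 10⁻¹² m = 8490 fm.

λ = 8490 fm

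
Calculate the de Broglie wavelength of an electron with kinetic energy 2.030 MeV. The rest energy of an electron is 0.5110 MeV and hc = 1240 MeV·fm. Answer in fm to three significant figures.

Total energy E = KE + m₀c² = 2.030 + 0.5110 = 2.5410 MeV.
(pc)² = E² − (m₀c²)² = (2.5410)² − (0.5110)² = 6.196 MeV², so pc = 2.489 MeV.
λ = hc/(pc) = 1240 MeV·fm / 2.489 MeV = 498 fm.

λ = 498 fm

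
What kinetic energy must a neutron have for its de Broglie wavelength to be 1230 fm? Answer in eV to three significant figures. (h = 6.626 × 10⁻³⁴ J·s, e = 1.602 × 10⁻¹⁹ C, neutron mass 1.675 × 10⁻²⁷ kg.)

KE = 541 eV

p = h/λ = 6.626 × 10⁻³⁴ / 1.230 × 10⁻¹² = 5.387 × 10⁻²² kg·m/s.
KE = p²/(2m) = (5.387 × 10⁻²²)² / (2 × 1.675 × 10⁻²⁷) = 8.663 × 10⁻¹⁷ J = 541 eV.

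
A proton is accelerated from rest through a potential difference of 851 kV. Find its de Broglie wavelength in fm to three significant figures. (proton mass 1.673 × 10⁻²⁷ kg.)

λ = 31.0 fm

KE = eV = 1.602 × 10⁻¹⁹ × 8.510 × 10⁵ = 1.363 × 10⁻¹³ J.
p = √(2mKE) = √(2 × 1.673 × 10⁻²⁷ × 1.363 × 10⁻¹³) = 2.136 × 10⁻²⁰ kg·m/s.
λ = h/p = 6.626 × 10⁻³⁴ / 2.136 × 10⁻²⁰ = 3.10 × 10⁻¹⁴ m = 31.0 fm.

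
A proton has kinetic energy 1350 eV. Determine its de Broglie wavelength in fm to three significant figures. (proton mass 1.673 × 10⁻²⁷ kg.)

KE = 1350 eV = 2.163 × 10⁻¹⁶ J.
p = √(2mKE) = √(2 × 1.673 × 10⁻²⁷ × 2.163 × 10⁻¹⁶) = 8.507 × 10⁻²² kg·m/s.
λ = h/p = 6.626 × 10⁻³⁴ / 8.507 × 10⁻²² = 7.79 × 10⁻¹³ m = 779 fm.

λ = 779 fm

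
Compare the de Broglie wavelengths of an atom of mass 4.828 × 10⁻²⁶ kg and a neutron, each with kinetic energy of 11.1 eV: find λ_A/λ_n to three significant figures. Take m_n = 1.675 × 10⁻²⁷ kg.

λ_A/λ_n = 0.186

At fixed KE, p = √(2mKE) so λ = h/p ∝ 1/√m.
λ_A/λ_n = √(m_n/m_A) = √(1.675 × 10⁻²⁷/4.828 × 10⁻²⁶) = √(0.03469) = 0.186.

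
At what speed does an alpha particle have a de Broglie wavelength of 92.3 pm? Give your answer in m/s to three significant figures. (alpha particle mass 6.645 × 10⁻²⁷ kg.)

v = 1080 m/s

p = h/λ = 6.626 × 10⁻³⁴ / 9.230 × 10⁻¹¹ = 7.179 × 10⁻²⁴ kg·m/s.
v = p/m = 7.179 × 10⁻²⁴ / 6.645 × 10⁻²⁷ = 1.08 × 10³ m/s = 1080 m/s.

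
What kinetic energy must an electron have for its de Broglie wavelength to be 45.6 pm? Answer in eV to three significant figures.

KE = 723 eV

p = h/λ = 6.626 × 10⁻³⁴ / 4.560 × 10⁻¹¹ = 1.453 × 10⁻²³ kg·m/s.
KE = p²/(2m) = (1.453 × 10⁻²³)² / (2 × 9.109 × 10⁻³¹) = 1.159 × 10⁻¹⁶ J = 723 eV.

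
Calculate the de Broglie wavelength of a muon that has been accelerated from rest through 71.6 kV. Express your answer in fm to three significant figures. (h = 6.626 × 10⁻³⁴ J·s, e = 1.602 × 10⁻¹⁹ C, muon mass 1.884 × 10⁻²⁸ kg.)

λ = 319 fm

KE = eV = 1.602 × 10⁻¹⁹ × 7.160 × 10⁴ = 1.147 × 10⁻¹⁴ J.
p = √(2mKE) = √(2 × 1.884 × 10⁻²⁸ × 1.147 × 10⁻¹⁴) = 2.079 × 10⁻²¹ kg·m/s.
λ = h/p = 6.626 × 10⁻³⁴ / 2.079 × 10⁻²¹ = 3.19 × 10⁻¹³ m = 319 fm.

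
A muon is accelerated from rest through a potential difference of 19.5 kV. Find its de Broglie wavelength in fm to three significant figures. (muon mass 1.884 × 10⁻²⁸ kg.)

KE = eV = 1.602 × 10⁻¹⁹ × 1.950 × 10⁴ = 3.124 × 10⁻¹⁵ J.
p = √(2mKE) = √(2 × 1.884 × 10⁻²⁸ × 3.124 × 10⁻¹⁵) = 1.085 × 10⁻²¹ kg·m/s.
λ = h/p = 6.626 × 10⁻³⁴ / 1.085 × 10⁻²¹ = 6.11 × 10⁻¹³ m = 611 fm.

λ = 611 fm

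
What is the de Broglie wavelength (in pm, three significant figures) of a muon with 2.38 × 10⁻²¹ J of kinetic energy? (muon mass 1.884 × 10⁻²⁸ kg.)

λ = 700 pm

p = √(2mKE) = √(2 × 1.884 × 10⁻²⁸ × 2.380 × 10⁻²¹) = 9.470 × 10⁻²⁵ kg·m/s.
λ = h/p = 6.626 × 10⁻³⁴ / 9.470 × 10⁻²⁵ = 7.00 × 10⁻¹⁰ m = 700 pm.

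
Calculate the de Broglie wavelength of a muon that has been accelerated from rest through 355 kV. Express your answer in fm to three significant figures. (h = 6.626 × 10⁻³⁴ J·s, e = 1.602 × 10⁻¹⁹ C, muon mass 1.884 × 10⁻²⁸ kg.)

λ = 143 fm

KE = eV = 1.602 × 10⁻¹⁹ × 3.550 × 10⁵ = 5.687 × 10⁻¹⁴ J.
p = √(2mKE) = √(2 × 1.884 × 10⁻²⁸ × 5.687 × 10⁻¹⁴) = 4.629 × 10⁻²¹ kg·m/s.
λ = h/p = 6.626 × 10⁻³⁴ / 4.629 × 10⁻²¹ = 1.43 × 10⁻¹³ m = 143 fm.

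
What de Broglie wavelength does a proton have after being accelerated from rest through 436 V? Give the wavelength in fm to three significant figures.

λ = 1370 fm

KE = eV = 1.602 × 10⁻¹⁹ × 436.0 = 6.985 × 10⁻¹⁷ J.
p = √(2mKE) = √(2 × 1.673 × 10⁻²⁷ × 6.985 × 10⁻¹⁷) = 4.834 × 10⁻²² kg·m/s.
λ = h/p = 6.626 × 10⁻³⁴ / 4.834 × 10⁻²² = 1.37 × 10⁻¹² m = 1370 fm.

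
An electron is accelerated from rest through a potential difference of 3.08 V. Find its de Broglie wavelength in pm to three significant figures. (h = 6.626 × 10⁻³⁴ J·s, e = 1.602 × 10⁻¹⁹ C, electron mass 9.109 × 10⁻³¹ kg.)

KE = eV = 1.602 × 10⁻¹⁹ × 3.080 = 4.934 × 10⁻¹⁹ J.
p = √(2mKE) = √(2 × 9.109 × 10⁻³¹ × 4.934 × 10⁻¹⁹) = 9.481 × 10⁻²⁵ kg·m/s.
λ = h/p = 6.626 × 10⁻³⁴ / 9.481 × 10⁻²⁵ = 6.99 × 10⁻¹⁰ m = 699 pm.

λ = 699 pm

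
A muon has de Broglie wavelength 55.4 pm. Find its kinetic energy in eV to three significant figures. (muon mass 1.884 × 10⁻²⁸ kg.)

KE = 2.37 eV

p = h/λ = 6.626 × 10⁻³⁴ / 5.540 × 10⁻¹¹ = 1.196 × 10⁻²³ kg·m/s.
KE = p²/(2m) = (1.196 × 10⁻²³)² / (2 × 1.884 × 10⁻²⁸) = 3.796 × 10⁻¹⁹ J = 2.37 eV.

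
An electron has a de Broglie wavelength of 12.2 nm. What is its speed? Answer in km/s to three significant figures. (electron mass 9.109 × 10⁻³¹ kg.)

p = h/λ = 6.626 × 10⁻³⁴ / 1.220 × 10⁻⁸ = 5.431 × 10⁻²⁶ kg·m/s.
v = p/m = 5.431 × 10⁻²⁶ / 9.109 × 10⁻³¹ = 5.96 × 10⁴ m/s = 59.6 km/s.

v = 59.6 km/s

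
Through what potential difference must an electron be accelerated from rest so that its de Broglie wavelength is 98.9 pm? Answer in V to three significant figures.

V = 154 V

p = h/λ = 6.626 × 10⁻³⁴ / 9.890 × 10⁻¹¹ = 6.700 × 10⁻²⁴ kg·m/s.
KE = p²/(2m) = 2.464 × 10⁻¹⁷ J.
V = KE/e = 2.464 × 10⁻¹⁷ / (1.602 × 10⁻¹⁹) = 154 V.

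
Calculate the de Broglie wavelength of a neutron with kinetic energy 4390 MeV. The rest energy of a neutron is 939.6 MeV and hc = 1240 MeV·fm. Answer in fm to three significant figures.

Total energy E = KE + m₀c² = 4390 + 939.6 = 5329.6 MeV.
(pc)² = E² − (m₀c²)² = (5329.6)² − (939.6)² = 2.752 × 10⁷ MeV², so pc = 5246 MeV.
λ = hc/(pc) = 1240 MeV·fm / 5246 MeV = 0.236 fm.

λ = 0.236 fm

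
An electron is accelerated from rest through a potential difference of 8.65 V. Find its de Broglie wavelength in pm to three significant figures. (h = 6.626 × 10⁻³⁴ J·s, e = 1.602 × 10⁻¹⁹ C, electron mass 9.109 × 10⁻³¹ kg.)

λ = 417 pm

KE = eV = 1.602 × 10⁻¹⁹ × 8.650 = 1.386 × 10⁻¹⁸ J.
p = √(2mKE) = √(2 × 9.109 × 10⁻³¹ × 1.386 × 10⁻¹⁸) = 1.589 × 10⁻²⁴ kg·m/s.
λ = h/p = 6.626 × 10⁻³⁴ / 1.589 × 10⁻²⁴ = 4.17 × 10⁻¹⁰ m = 417 pm.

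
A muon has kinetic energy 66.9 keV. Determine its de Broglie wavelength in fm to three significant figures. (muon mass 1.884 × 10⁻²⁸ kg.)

KE = 66.9 keV = 1.072 × 10⁻¹⁴ J.
p = √(2mKE) = √(2 × 1.884 × 10⁻²⁸ × 1.072 × 10⁻¹⁴) = 2.010 × 10⁻²¹ kg·m/s.
λ = h/p = 6.626 × 10⁻³⁴ / 2.010 × 10⁻²¹ = 3.30 × 10⁻¹³ m = 330 fm.

λ = 330 fm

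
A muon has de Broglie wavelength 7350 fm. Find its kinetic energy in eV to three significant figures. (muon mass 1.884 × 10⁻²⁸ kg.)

KE = 135 eV

p = h/λ = 6.626 × 10⁻³⁴ / 7.350 × 10⁻¹² = 9.015 × 10⁻²³ kg·m/s.
KE = p²/(2m) = (9.015 × 10⁻²³)² / (2 × 1.884 × 10⁻²⁸) = 2.157 × 10⁻¹⁷ J = 135 eV.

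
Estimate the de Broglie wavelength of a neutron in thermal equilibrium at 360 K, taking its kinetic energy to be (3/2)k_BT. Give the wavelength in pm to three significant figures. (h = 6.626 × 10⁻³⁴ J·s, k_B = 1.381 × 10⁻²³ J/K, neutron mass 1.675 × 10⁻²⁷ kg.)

KE = (3/2)k_BT = 1.5 × 1.381 × 10⁻²³ × 360 = 7.457 × 10⁻²¹ J.
p = √(2mKE) = √(2 × 1.675 × 10⁻²⁷ × 7.457 × 10⁻²¹) = 4.998 × 10⁻²⁴ kg·m/s.
λ = h/p = 1.33 × 10⁻¹⁰ m = 133 pm.

λ = 133 pm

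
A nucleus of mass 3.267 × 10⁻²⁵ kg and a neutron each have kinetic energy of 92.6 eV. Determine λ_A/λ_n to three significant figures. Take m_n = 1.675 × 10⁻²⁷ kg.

At fixed KE, p = √(2mKE) so λ = h/p ∝ 1/√m.
λ_A/λ_n = √(m_n/m_A) = √(1.675 × 10⁻²⁷/3.267 × 10⁻²⁵) = √(5.127 × 10⁻³) = 0.0716.

λ_A/λ_n = 0.0716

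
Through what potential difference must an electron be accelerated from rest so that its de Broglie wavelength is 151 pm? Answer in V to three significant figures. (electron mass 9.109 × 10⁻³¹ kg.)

p = h/λ = 6.626 × 10⁻³⁴ / 1.510 × 10⁻¹⁰ = 4.388 × 10⁻²⁴ kg·m/s.
KE = p²/(2m) = 1.057 × 10⁻¹⁷ J.
V = KE/e = 1.057 × 10⁻¹⁷ / (1.602 × 10⁻¹⁹) = 66.0 V.

V = 66.0 V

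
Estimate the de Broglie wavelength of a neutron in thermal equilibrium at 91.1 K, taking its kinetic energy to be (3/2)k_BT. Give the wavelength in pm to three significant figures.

λ = 264 pm

KE = (3/2)k_BT = 1.5 × 1.381 × 10⁻²³ × 91.1 = 1.887 × 10⁻²¹ J.
p = √(2mKE) = √(2 × 1.675 × 10⁻²⁷ × 1.887 × 10⁻²¹) = 2.514 × 10⁻²⁴ kg·m/s.
λ = h/p = 2.64 × 10⁻¹⁰ m = 264 pm.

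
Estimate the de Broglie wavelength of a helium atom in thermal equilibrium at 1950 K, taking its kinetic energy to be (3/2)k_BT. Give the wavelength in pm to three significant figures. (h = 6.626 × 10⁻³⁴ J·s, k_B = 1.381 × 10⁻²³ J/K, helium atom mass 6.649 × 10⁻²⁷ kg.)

λ = 28.6 pm

KE = (3/2)k_BT = 1.5 × 1.381 × 10⁻²³ × 1950 = 4.039 × 10⁻²⁰ J.
p = √(2mKE) = √(2 × 6.649 × 10⁻²⁷ × 4.039 × 10⁻²⁰) = 2.318 × 10⁻²³ kg·m/s.
λ = h/p = 2.86 × 10⁻¹¹ m = 28.6 pm.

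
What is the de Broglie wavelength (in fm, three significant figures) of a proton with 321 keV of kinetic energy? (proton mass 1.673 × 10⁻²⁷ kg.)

KE = 321 keV = 5.142 × 10⁻¹⁴ J.
p = √(2mKE) = √(2 × 1.673 × 10⁻²⁷ × 5.142 × 10⁻¹⁴) = 1.312 × 10⁻²⁰ kg·m/s.
λ = h/p = 6.626 × 10⁻³⁴ / 1.312 × 10⁻²⁰ = 5.05 × 10⁻¹⁴ m = 50.5 fm.

λ = 50.5 fm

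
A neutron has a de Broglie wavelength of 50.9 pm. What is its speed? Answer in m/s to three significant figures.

v = 7770 m/s

p = h/λ = 6.626 × 10⁻³⁴ / 5.090 × 10⁻¹¹ = 1.302 × 10⁻²³ kg·m/s.
v = p/m = 1.302 × 10⁻²³ / 1.675 × 10⁻²⁷ = 7.77 × 10³ m/s = 7770 m/s.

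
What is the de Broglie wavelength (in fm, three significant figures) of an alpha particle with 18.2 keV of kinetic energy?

λ = 106 fm

KE = 18.2 keV = 2.916 × 10⁻¹⁵ J.
p = √(2mKE) = √(2 × 6.645 × 10⁻²⁷ × 2.916 × 10⁻¹⁵) = 6.225 × 10⁻²¹ kg·m/s.
λ = h/p = 6.626 × 10⁻³⁴ / 6.225 × 10⁻²¹ = 1.06 × 10⁻¹³ m = 106 fm.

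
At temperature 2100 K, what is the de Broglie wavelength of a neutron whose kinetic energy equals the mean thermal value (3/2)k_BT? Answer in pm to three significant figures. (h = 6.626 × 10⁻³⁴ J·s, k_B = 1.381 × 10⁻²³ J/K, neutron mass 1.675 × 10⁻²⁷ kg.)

λ = 54.9 pm

KE = (3/2)k_BT = 1.5 × 1.381 × 10⁻²³ × 2100 = 4.350 × 10⁻²⁰ J.
p = √(2mKE) = √(2 × 1.675 × 10⁻²⁷ × 4.350 × 10⁻²⁰) = 1.207 × 10⁻²³ kg·m/s.
λ = h/p = 5.49 × 10⁻¹¹ m = 54.9 pm.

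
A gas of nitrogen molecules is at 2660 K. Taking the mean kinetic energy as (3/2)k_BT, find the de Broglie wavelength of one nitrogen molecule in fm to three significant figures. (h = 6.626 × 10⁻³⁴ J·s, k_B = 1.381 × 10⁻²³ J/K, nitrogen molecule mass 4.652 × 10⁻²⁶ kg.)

λ = 9250 fm

KE = (3/2)k_BT = 1.5 × 1.381 × 10⁻²³ × 2660 = 5.510 × 10⁻²⁰ J.
p = √(2mKE) = √(2 × 4.652 × 10⁻²⁶ × 5.510 × 10⁻²⁰) = 7.160 × 10⁻²³ kg·m/s.
λ = h/p = 9.25 × 10⁻¹² m = 9250 fm.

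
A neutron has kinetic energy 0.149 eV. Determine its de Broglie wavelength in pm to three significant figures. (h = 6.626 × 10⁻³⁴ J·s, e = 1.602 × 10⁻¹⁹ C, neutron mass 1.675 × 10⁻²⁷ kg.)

KE = 0.149 eV = 2.387 × 10⁻²⁰ J.
p = √(2mKE) = √(2 × 1.675 × 10⁻²⁷ × 2.387 × 10⁻²⁰) = 8.942 × 10⁻²⁴ kg·m/s.
λ = h/p = 6.626 × 10⁻³⁴ / 8.942 × 10⁻²⁴ = 7.41 × 10⁻¹¹ m = 74.1 pm.

λ = 74.1 pm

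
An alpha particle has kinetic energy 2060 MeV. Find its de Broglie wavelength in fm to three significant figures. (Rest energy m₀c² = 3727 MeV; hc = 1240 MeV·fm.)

Total energy E = KE + m₀c² = 2060 + 3727 = 5787 MeV.
(pc)² = E² − (m₀c²)² = (5787)² − (3727)² = 1.960 × 10⁷ MeV², so pc = 4427 MeV.
λ = hc/(pc) = 1240 MeV·fm / 4427 MeV = 0.280 fm.

λ = 0.280 fm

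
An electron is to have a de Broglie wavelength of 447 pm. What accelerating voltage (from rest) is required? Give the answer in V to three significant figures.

V = 7.53 V

p = h/λ = 6.626 × 10⁻³⁴ / 4.470 × 10⁻¹⁰ = 1.482 × 10⁻²⁴ kg·m/s.
KE = p²/(2m) = 1.206 × 10⁻¹⁸ J.
V = KE/e = 1.206 × 10⁻¹⁸ / (1.602 × 10⁻¹⁹) = 7.53 V.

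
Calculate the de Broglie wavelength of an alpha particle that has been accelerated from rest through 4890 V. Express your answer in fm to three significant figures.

λ = 145 fm

KE = 2eV = 2 × 1.602 × 10⁻¹⁹ × 4890 = 1.567 × 10⁻¹⁵ J.
p = √(2mKE) = √(2 × 6.645 × 10⁻²⁷ × 1.567 × 10⁻¹⁵) = 4.563 × 10⁻²¹ kg·m/s.
λ = h/p = 6.626 × 10⁻³⁴ / 4.563 × 10⁻²¹ = 1.45 × 10⁻¹³ m = 145 fm.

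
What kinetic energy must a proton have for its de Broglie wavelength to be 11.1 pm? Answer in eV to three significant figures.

p = h/λ = 6.626 × 10⁻³⁴ / 1.110 × 10⁻¹¹ = 5.969 × 10⁻²³ kg·m/s.
KE = p²/(2m) = (5.969 × 10⁻²³)² / (2 × 1.673 × 10⁻²⁷) = 1.065 × 10⁻¹⁸ J = 6.65 eV.

KE = 6.65 eV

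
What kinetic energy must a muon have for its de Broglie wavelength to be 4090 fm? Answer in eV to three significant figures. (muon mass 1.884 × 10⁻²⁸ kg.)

p = h/λ = 6.626 × 10⁻³⁴ / 4.090 × 10⁻¹² = 1.620 × 10⁻²² kg·m/s.
KE = p²/(2m) = (1.620 × 10⁻²²)² / (2 × 1.884 × 10⁻²⁸) = 6.965 × 10⁻¹⁷ J = 435 eV.

KE = 435 eV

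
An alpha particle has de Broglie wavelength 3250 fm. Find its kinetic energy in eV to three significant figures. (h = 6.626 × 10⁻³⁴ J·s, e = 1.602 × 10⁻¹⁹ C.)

p = h/λ = 6.626 × 10⁻³⁴ / 3.250 × 10⁻¹² = 2.039 × 10⁻²² kg·m/s.
KE = p²/(2m) = (2.039 × 10⁻²²)² / (2 × 6.645 × 10⁻²⁷) = 3.128 × 10⁻¹⁸ J = 19.5 eV.

KE = 19.5 eV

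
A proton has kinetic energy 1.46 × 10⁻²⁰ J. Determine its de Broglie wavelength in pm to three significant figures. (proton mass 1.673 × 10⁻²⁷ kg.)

p = √(2mKE) = √(2 × 1.673 × 10⁻²⁷ × 1.460 × 10⁻²⁰) = 6.989 × 10⁻²⁴ kg·m/s.
λ = h/p = 6.626 × 10⁻³⁴ / 6.989 × 10⁻²⁴ = 9.48 × 10⁻¹¹ m = 94.8 pm.

λ = 94.8 pm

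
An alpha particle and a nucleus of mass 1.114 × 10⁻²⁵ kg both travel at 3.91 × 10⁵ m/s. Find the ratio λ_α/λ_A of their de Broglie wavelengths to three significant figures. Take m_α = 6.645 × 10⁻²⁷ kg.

λ_α/λ_A = 16.8

At fixed v, p = mv so λ = h/(mv) ∝ 1/m.
λ_α/λ_A = m_A/m_α = 1.114 × 10⁻²⁵/6.645 × 10⁻²⁷ = 16.8.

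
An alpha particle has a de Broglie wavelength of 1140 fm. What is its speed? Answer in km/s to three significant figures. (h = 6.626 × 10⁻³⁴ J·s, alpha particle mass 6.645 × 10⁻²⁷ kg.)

p = h/λ = 6.626 × 10⁻³⁴ / 1.140 × 10⁻¹² = 5.812 × 10⁻²² kg·m/s.
v = p/m = 5.812 × 10⁻²² / 6.645 × 10⁻²⁷ = 8.75 × 10⁴ m/s = 87.5 km/s.

v = 87.5 km/s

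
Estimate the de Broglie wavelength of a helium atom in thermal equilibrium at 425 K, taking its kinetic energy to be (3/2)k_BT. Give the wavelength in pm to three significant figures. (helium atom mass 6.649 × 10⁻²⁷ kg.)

KE = (3/2)k_BT = 1.5 × 1.381 × 10⁻²³ × 425 = 8.804 × 10⁻²¹ J.
p = √(2mKE) = √(2 × 6.649 × 10⁻²⁷ × 8.804 × 10⁻²¹) = 1.082 × 10⁻²³ kg·m/s.
λ = h/p = 6.12 × 10⁻¹¹ m = 61.2 pm.

λ = 61.2 pm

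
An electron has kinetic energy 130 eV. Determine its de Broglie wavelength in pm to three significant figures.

KE = 130 eV = 2.083 × 10⁻¹⁷ J.
p = √(2mKE) = √(2 × 9.109 × 10⁻³¹ × 2.083 × 10⁻¹⁷) = 6.160 × 10⁻²⁴ kg·m/s.
λ = h/p = 6.626 × 10⁻³⁴ / 6.160 × 10⁻²⁴ = 1.08 × 10⁻¹⁰ m = 108 pm.

λ = 108 pm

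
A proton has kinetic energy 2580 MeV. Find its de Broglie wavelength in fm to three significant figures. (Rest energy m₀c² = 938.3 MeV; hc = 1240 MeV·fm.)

λ = 0.366 fm

Total energy E = KE + m₀c² = 2580 + 938.3 = 3518.3 MeV.
(pc)² = E² − (m₀c²)² = (3518.3)² − (938.3)² = 1.150 × 10⁷ MeV², so pc = 3391 MeV.
λ = hc/(pc) = 1240 MeV·fm / 3391 MeV = 0.366 fm.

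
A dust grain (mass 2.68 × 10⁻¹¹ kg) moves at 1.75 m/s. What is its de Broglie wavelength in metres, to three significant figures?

p = mv = 2.68 × 10⁻¹¹ × 1.75 = 4.690 × 10⁻¹¹ kg·m/s.
λ = h/p = 6.626 × 10⁻³⁴ / 4.690 × 10⁻¹¹ = 1.41 × 10⁻²³ m.

λ = 1.41 × 10⁻²³ m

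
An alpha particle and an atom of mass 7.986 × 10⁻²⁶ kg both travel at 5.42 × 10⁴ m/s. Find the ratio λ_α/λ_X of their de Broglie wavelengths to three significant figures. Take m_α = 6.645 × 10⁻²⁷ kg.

At fixed v, p = mv so λ = h/(mv) ∝ 1/m.
λ_α/λ_X = m_X/m_α = 7.986 × 10⁻²⁶/6.645 × 10⁻²⁷ = 12.0.

λ_α/λ_X = 12.0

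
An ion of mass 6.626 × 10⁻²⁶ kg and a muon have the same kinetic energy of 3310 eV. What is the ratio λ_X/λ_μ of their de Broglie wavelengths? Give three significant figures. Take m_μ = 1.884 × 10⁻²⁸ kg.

At fixed KE, p = √(2mKE) so λ = h/p ∝ 1/√m.
λ_X/λ_μ = √(m_μ/m_X) = √(1.884 × 10⁻²⁸/6.626 × 10⁻²⁶) = √(2.843 × 10⁻³) = 0.0533.

λ_X/λ_μ = 0.0533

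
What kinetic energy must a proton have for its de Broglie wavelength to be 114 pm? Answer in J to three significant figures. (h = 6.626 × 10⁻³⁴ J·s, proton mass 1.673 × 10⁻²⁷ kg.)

KE = 1.01 × 10⁻²⁰ J

p = h/λ = 6.626 × 10⁻³⁴ / 1.140 × 10⁻¹⁰ = 5.812 × 10⁻²⁴ kg·m/s.
KE = p²/(2m) = (5.812 × 10⁻²⁴)² / (2 × 1.673 × 10⁻²⁷) = 1.010 × 10⁻²⁰ J = 1.01 × 10⁻²⁰ J.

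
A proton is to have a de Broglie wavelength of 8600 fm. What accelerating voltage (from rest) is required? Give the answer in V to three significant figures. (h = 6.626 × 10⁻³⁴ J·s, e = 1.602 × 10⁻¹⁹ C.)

V = 11.1 V

p = h/λ = 6.626 × 10⁻³⁴ / 8.600 × 10⁻¹² = 7.705 × 10⁻²³ kg·m/s.
KE = p²/(2m) = 1.774 × 10⁻¹⁸ J.
V = KE/e = 1.774 × 10⁻¹⁸ / (1.602 × 10⁻¹⁹) = 11.1 V.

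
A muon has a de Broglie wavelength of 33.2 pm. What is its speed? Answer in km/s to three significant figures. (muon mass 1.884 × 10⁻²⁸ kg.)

v = 106 km/s

p = h/λ = 6.626 × 10⁻³⁴ / 3.320 × 10⁻¹¹ = 1.996 × 10⁻²³ kg·m/s.
v = p/m = 1.996 × 10⁻²³ / 1.884 × 10⁻²⁸ = 1.06 × 10⁵ m/s = 106 km/s.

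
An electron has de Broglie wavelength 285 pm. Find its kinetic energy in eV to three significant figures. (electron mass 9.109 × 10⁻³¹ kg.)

KE = 18.5 eV

p = h/λ = 6.626 × 10⁻³⁴ / 2.850 × 10⁻¹⁰ = 2.325 × 10⁻²⁴ kg·m/s.
KE = p²/(2m) = (2.325 × 10⁻²⁴)² / (2 × 9.109 × 10⁻³¹) = 2.967 × 10⁻¹⁸ J = 18.5 eV.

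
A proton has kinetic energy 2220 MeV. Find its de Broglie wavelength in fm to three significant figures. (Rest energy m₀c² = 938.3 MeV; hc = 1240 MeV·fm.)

Total energy E = KE + m₀c² = 2220 + 938.3 = 3158.3 MeV.
(pc)² = E² − (m₀c²)² = (3158.3)² − (938.3)² = 9.094 × 10⁶ MeV², so pc = 3016 MeV.
λ = hc/(pc) = 1240 MeV·fm / 3016 MeV = 0.411 fm.

λ = 0.411 fm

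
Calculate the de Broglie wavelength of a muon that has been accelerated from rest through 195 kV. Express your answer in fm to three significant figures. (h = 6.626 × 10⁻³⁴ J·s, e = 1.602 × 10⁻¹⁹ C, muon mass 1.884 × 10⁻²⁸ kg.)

λ = 193 fm

KE = eV = 1.602 × 10⁻¹⁹ × 1.950 × 10⁵ = 3.124 × 10⁻¹⁴ J.
p = √(2mKE) = √(2 × 1.884 × 10⁻²⁸ × 3.124 × 10⁻¹⁴) = 3.431 × 10⁻²¹ kg·m/s.
λ = h/p = 6.626 × 10⁻³⁴ / 3.431 × 10⁻²¹ = 1.93 × 10⁻¹³ m = 193 fm.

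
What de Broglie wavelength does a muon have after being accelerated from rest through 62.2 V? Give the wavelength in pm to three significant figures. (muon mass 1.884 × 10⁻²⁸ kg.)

KE = eV = 1.602 × 10⁻¹⁹ × 62.20 = 9.964 × 10⁻¹⁸ J.
p = √(2mKE) = √(2 × 1.884 × 10⁻²⁸ × 9.964 × 10⁻¹⁸) = 6.127 × 10⁻²³ kg·m/s.
λ = h/p = 6.626 × 10⁻³⁴ / 6.127 × 10⁻²³ = 1.08 × 10⁻¹¹ m = 10.8 pm.

λ = 10.8 pm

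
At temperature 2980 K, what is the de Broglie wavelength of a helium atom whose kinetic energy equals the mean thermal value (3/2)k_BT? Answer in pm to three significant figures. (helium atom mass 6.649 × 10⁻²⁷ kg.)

λ = 23.1 pm

KE = (3/2)k_BT = 1.5 × 1.381 × 10⁻²³ × 2980 = 6.173 × 10⁻²⁰ J.
p = √(2mKE) = √(2 × 6.649 × 10⁻²⁷ × 6.173 × 10⁻²⁰) = 2.865 × 10⁻²³ kg·m/s.
λ = h/p = 2.31 × 10⁻¹¹ m = 23.1 pm.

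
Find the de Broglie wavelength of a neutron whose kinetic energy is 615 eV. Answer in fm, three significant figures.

λ = 1150 fm

KE = 615 eV = 9.852 × 10⁻¹⁷ J.
p = √(2mKE) = √(2 × 1.675 × 10⁻²⁷ × 9.852 × 10⁻¹⁷) = 5.745 × 10⁻²² kg·m/s.
λ = h/p = 6.626 × 10⁻³⁴ / 5.745 × 10⁻²² = 1.15 × 10⁻¹² m = 1150 fm.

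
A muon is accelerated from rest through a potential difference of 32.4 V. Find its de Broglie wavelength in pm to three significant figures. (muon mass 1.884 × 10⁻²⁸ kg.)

KE = eV = 1.602 × 10⁻¹⁹ × 32.40 = 5.190 × 10⁻¹⁸ J.
p = √(2mKE) = √(2 × 1.884 × 10⁻²⁸ × 5.190 × 10⁻¹⁸) = 4.422 × 10⁻²³ kg·m/s.
λ = h/p = 6.626 × 10⁻³⁴ / 4.422 × 10⁻²³ = 1.50 × 10⁻¹¹ m = 15.0 pm.

λ = 15.0 pm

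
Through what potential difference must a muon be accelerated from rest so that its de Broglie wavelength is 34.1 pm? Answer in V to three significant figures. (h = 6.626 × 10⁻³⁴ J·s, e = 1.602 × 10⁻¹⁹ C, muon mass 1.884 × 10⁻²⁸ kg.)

V = 6.25 V

p = h/λ = 6.626 × 10⁻³⁴ / 3.410 × 10⁻¹¹ = 1.943 × 10⁻²³ kg·m/s.
KE = p²/(2m) = 1.002 × 10⁻¹⁸ J.
V = KE/e = 1.002 × 10⁻¹⁸ / (1.602 × 10⁻¹⁹) = 6.25 V.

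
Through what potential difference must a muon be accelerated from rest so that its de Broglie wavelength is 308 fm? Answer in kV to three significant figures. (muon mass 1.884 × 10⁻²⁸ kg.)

V = 76.7 kV

p = h/λ = 6.626 × 10⁻³⁴ / 3.080 × 10⁻¹³ = 2.151 × 10⁻²¹ kg·m/s.
KE = p²/(2m) = 1.228 × 10⁻¹⁴ J.
V = KE/e = 1.228 × 10⁻¹⁴ / (1.602 × 10⁻¹⁹) = 76.7 kV.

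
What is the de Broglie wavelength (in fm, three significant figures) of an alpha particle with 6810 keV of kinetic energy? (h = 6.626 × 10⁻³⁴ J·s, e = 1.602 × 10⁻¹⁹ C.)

KE = 6810 keV = 1.091 × 10⁻¹² J.
p = √(2mKE) = √(2 × 6.645 × 10⁻²⁷ × 1.091 × 10⁻¹²) = 1.204 × 10⁻¹⁹ kg·m/s.
λ = h/p = 6.626 × 10⁻³⁴ / 1.204 × 10⁻¹⁹ = 5.50 × 10⁻¹⁵ m = 5.50 fm.

λ = 5.50 fm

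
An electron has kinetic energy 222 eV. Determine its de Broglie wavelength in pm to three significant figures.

KE = 222 eV = 3.556 × 10⁻¹⁷ J.
p = √(2mKE) = √(2 × 9.109 × 10⁻³¹ × 3.556 × 10⁻¹⁷) = 8.049 × 10⁻²⁴ kg·m/s.
λ = h/p = 6.626 × 10⁻³⁴ / 8.049 × 10⁻²⁴ = 8.23 × 10⁻¹¹ m = 82.3 pm.

λ = 82.3 pm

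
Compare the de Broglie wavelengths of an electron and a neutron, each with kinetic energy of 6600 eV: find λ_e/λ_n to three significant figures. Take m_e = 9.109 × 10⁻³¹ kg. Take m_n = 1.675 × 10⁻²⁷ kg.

At fixed KE, p = √(2mKE) so λ = h/p ∝ 1/√m.
λ_e/λ_n = √(m_n/m_e) = √(1.675 × 10⁻²⁷/9.109 × 10⁻³¹) = √(1839) = 42.9.

λ_e/λ_n = 42.9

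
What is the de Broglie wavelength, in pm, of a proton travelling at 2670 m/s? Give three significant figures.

p = mv = 1.673 × 10⁻²⁷ × 2670 = 4.467 × 10⁻²⁴ kg·m/s.
λ = h/p = 6.626 × 10⁻³⁴ / 4.467 × 10⁻²⁴ = 1.48 × 10⁻¹⁰ m = 148 pm.

λ = 148 pm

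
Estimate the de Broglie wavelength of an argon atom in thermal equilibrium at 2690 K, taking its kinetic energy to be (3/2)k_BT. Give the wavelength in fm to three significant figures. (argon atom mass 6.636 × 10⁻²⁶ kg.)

KE = (3/2)k_BT = 1.5 × 1.381 × 10⁻²³ × 2690 = 5.572 × 10⁻²⁰ J.
p = √(2mKE) = √(2 × 6.636 × 10⁻²⁶ × 5.572 × 10⁻²⁰) = 8.600 × 10⁻²³ kg·m/s.
λ = h/p = 7.70 × 10⁻¹² m = 7700 fm.

λ = 7700 fm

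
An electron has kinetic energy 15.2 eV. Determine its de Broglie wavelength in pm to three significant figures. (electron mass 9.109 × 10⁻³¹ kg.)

λ = 315 pm

KE = 15.2 eV = 2.435 × 10⁻¹⁸ J.
p = √(2mKE) = √(2 × 9.109 × 10⁻³¹ × 2.435 × 10⁻¹⁸) = 2.106 × 10⁻²⁴ kg·m/s.
λ = h/p = 6.626 × 10⁻³⁴ / 2.106 × 10⁻²⁴ = 3.15 × 10⁻¹⁰ m = 315 pm.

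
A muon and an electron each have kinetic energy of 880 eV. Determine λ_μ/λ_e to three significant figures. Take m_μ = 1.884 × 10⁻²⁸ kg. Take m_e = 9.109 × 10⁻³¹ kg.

At fixed KE, p = √(2mKE) so λ = h/p ∝ 1/√m.
λ_μ/λ_e = √(m_e/m_μ) = √(9.109 × 10⁻³¹/1.884 × 10⁻²⁸) = √(4.835 × 10⁻³) = 0.0695.

λ_μ/λ_e = 0.0695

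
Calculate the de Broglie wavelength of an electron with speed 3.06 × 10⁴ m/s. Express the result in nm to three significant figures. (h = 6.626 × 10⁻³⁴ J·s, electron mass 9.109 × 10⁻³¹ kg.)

λ = 23.8 nm

p = mv = 9.109 × 10⁻³¹ × 3.06 × 10⁴ = 2.787 × 10⁻²⁶ kg·m/s.
λ = h/p = 6.626 × 10⁻³⁴ / 2.787 × 10⁻²⁶ = 2.38 × 10⁻⁸ m = 23.8 nm.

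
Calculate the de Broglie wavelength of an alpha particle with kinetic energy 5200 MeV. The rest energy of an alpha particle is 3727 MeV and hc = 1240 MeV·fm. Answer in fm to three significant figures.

λ = 0.153 fm

Total energy E = KE + m₀c² = 5200 + 3727 = 8927 MeV.
(pc)² = E² − (m₀c²)² = (8927)² − (3727)² = 6.580 × 10⁷ MeV², so pc = 8112 MeV.
λ = hc/(pc) = 1240 MeV·fm / 8112 MeV = 0.153 fm.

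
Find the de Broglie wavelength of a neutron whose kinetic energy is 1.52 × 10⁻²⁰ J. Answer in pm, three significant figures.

p = √(2mKE) = √(2 × 1.675 × 10⁻²⁷ × 1.520 × 10⁻²⁰) = 7.136 × 10⁻²⁴ kg·m/s.
λ = h/p = 6.626 × 10⁻³⁴ / 7.136 × 10⁻²⁴ = 9.29 × 10⁻¹¹ m = 92.9 pm.

λ = 92.9 pm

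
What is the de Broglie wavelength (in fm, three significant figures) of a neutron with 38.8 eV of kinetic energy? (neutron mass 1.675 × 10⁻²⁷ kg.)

KE = 38.8 eV = 6.216 × 10⁻¹⁸ J.
p = √(2mKE) = √(2 × 1.675 × 10⁻²⁷ × 6.216 × 10⁻¹⁸) = 1.443 × 10⁻²² kg·m/s.
λ = h/p = 6.626 × 10⁻³⁴ / 1.443 × 10⁻²² = 4.59 × 10⁻¹² m = 4590 fm.

λ = 4590 fm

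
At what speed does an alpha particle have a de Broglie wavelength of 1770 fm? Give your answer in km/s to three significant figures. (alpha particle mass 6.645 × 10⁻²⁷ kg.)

p = h/λ = 6.626 × 10⁻³⁴ / 1.770 × 10⁻¹² = 3.744 × 10⁻²² kg·m/s.
v = p/m = 3.744 × 10⁻²² / 6.645 × 10⁻²⁷ = 5.63 × 10⁴ m/s = 56.3 km/s.

v = 56.3 km/s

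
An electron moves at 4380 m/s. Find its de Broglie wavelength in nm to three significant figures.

p = mv = 9.109 × 10⁻³¹ × 4380 = 3.990 × 10⁻²⁷ kg·m/s.
λ = h/p = 6.626 × 10⁻³⁴ / 3.990 × 10⁻²⁷ = 1.66 × 10⁻⁷ m = 166 nm.

λ = 166 nm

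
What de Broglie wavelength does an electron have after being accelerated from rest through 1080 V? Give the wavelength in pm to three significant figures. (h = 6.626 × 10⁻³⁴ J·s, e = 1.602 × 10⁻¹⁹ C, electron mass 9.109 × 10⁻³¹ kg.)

λ = 37.3 pm

KE = eV = 1.602 × 10⁻¹⁹ × 1080 = 1.730 × 10⁻¹⁶ J.
p = √(2mKE) = √(2 × 9.109 × 10⁻³¹ × 1.730 × 10⁻¹⁶) = 1.775 × 10⁻²³ kg·m/s.
λ = h/p = 6.626 × 10⁻³⁴ / 1.775 × 10⁻²³ = 3.73 × 10⁻¹¹ m = 37.3 pm.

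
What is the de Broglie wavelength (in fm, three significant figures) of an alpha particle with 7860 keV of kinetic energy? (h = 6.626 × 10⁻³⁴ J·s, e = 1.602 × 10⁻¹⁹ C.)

λ = 5.12 fm

KE = 7860 keV = 1.259 × 10⁻¹² J.
p = √(2mKE) = √(2 × 6.645 × 10⁻²⁷ × 1.259 × 10⁻¹²) = 1.294 × 10⁻¹⁹ kg·m/s.
λ = h/p = 6.626 × 10⁻³⁴ / 1.294 × 10⁻¹⁹ = 5.12 × 10⁻¹⁵ m = 5.12 fm.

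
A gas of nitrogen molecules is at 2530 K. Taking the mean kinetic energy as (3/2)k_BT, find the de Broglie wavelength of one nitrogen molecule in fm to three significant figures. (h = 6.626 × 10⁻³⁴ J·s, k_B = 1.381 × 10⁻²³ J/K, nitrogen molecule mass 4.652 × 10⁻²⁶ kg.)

KE = (3/2)k_BT = 1.5 × 1.381 × 10⁻²³ × 2530 = 5.241 × 10⁻²⁰ J.
p = √(2mKE) = √(2 × 4.652 × 10⁻²⁶ × 5.241 × 10⁻²⁰) = 6.983 × 10⁻²³ kg·m/s.
λ = h/p = 9.49 × 10⁻¹² m = 9490 fm.

λ = 9490 fm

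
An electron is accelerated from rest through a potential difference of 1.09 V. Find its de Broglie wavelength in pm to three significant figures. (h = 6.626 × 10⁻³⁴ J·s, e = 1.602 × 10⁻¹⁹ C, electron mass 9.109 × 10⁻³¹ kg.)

KE = eV = 1.602 × 10⁻¹⁹ × 1.090 = 1.746 × 10⁻¹⁹ J.
p = √(2mKE) = √(2 × 9.109 × 10⁻³¹ × 1.746 × 10⁻¹⁹) = 5.640 × 10⁻²⁵ kg·m/s.
λ = h/p = 6.626 × 10⁻³⁴ / 5.640 × 10⁻²⁵ = 1.17 × 10⁻⁹ m = 1170 pm.

λ = 1170 pm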